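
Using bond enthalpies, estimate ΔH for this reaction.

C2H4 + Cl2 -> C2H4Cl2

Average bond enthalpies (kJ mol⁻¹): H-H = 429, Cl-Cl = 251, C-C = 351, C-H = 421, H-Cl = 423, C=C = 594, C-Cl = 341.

ΔH ≈ −188 kJ

Bonds broken (reactants):
  C-H: 4 × 421 = 1684
  C=C: 1 × 594 = 594
  Cl-Cl: 1 × 251 = 251
  Σ(broken) = 2529 kJ
Bonds formed (products):
  C-C: 1 × 351 = 351
  C-Cl: 2 × 341 = 682
  C-H: 4 × 421 = 1684
  Σ(formed) = 2717 kJ
ΔH = Σ(broken) − Σ(formed) = 2529 − 2717 = −188 kJ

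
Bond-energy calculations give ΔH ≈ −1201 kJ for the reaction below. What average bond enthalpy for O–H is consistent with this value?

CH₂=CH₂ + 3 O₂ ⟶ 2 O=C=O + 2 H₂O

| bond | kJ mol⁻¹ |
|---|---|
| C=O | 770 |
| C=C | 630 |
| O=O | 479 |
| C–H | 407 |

D(O–H) ≈ 454 kJ/mol

Let D be the O–H bond energy.
Σ(broken) = 4×407 + 1×630 + 3×479 = 3695
Σ(formed) = 4×770 + 4×D = 3080 + 4D
ΔH = Σ(broken) − Σ(formed) = (3695) − (3080 + 4D) = +615 − 4D
Setting this equal to −1201 kJ gives 4D = 1816, so D = 454 kJ/mol.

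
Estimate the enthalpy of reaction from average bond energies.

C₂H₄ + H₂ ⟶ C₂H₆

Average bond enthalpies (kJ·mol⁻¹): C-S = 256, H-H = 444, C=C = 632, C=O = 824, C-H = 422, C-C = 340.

Bonds broken (reactants):
  C-H: 4 × 422 = 1688
  C=C: 1 × 632 = 632
  H-H: 1 × 444 = 444
  Σ(broken) = 2764 kJ
Bonds formed (products):
  C-C: 1 × 340 = 340
  C-H: 6 × 422 = 2532
  Σ(formed) = 2872 kJ
ΔH = Σ(broken) − Σ(formed) = 2764 − 2872 = −108 kJ

ΔH ≈ −108 kJ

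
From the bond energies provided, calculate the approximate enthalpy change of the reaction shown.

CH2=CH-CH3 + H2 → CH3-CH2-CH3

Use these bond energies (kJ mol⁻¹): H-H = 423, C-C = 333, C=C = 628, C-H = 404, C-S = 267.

Bonds broken (reactants):
  C-C: 1 × 333 = 333
  C-H: 6 × 404 = 2424
  C=C: 1 × 628 = 628
  H-H: 1 × 423 = 423
  Σ(broken) = 3808 kJ
Bonds formed (products):
  C-C: 2 × 333 = 666
  C-H: 8 × 404 = 3232
  Σ(formed) = 3898 kJ
ΔH = Σ(broken) − Σ(formed) = 3808 − 3898 = −90 kJ

ΔH ≈ −90 kJ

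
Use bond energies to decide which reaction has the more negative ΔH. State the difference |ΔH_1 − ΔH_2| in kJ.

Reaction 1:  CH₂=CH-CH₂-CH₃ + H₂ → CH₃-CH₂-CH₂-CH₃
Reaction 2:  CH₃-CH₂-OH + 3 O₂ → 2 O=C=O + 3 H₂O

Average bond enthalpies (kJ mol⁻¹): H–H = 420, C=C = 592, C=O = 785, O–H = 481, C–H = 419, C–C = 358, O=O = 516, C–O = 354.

Reaction 2, by 1006 kJ

Reaction 1:
  Bonds broken (reactants):
    C–C: 2 × 358 = 716
    C–H: 8 × 419 = 3352
    C=C: 1 × 592 = 592
    H–H: 1 × 420 = 420
    Σ(broken) = 5080 kJ
  Bonds formed (products):
    C–C: 3 × 358 = 1074
    C–H: 10 × 419 = 4190
    Σ(formed) = 5264 kJ
  ΔH_1 = 5080 − 5264 = −184 kJ
Reaction 2:
  Bonds broken (reactants):
    C–C: 1 × 358 = 358
    C–H: 5 × 419 = 2095
    C–O: 1 × 354 = 354
    O–H: 1 × 481 = 481
    O=O: 3 × 516 = 1548
    Σ(broken) = 4836 kJ
  Bonds formed (products):
    C=O: 4 × 785 = 3140
    O–H: 6 × 481 = 2886
    Σ(formed) = 6026 kJ
  ΔH_2 = 4836 − 6026 = −1190 kJ
ΔH_1 − ΔH_2 = +1006 kJ, so reaction 2 has the more negative ΔH; |ΔH_1 − ΔH_2| = 1006 kJ.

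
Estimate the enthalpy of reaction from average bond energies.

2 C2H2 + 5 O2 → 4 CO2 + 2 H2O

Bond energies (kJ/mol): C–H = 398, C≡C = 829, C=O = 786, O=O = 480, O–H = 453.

Bonds broken (reactants):
  C≡C: 2 × 829 = 1658
  C–H: 4 × 398 = 1592
  O=O: 5 × 480 = 2400
  Σ(broken) = 5650 kJ
Bonds formed (products):
  C=O: 8 × 786 = 6288
  O–H: 4 × 453 = 1812
  Σ(formed) = 8100 kJ
ΔH = Σ(broken) − Σ(formed) = 5650 − 8100 = −2450 kJ

ΔH ≈ −2450 kJ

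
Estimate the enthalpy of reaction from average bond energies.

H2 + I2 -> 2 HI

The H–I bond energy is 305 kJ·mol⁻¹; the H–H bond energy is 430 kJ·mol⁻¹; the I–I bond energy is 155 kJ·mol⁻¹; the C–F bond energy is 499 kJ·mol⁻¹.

ΔH ≈ −25 kJ

Bonds broken (reactants):
  H–H: 1 × 430 = 430
  I–I: 1 × 155 = 155
  Σ(broken) = 585 kJ
Bonds formed (products):
  H–I: 2 × 305 = 610
  Σ(formed) = 610 kJ
ΔH = Σ(broken) − Σ(formed) = 585 − 610 = −25 kJ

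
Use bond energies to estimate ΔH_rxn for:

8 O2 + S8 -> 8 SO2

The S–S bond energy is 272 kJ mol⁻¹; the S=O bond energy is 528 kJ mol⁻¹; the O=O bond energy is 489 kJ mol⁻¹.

ΔH ≈ −2360 kJ

Bonds broken (reactants):
  O=O: 8 × 489 = 3912
  S–S: 8 × 272 = 2176
  Σ(broken) = 6088 kJ
Bonds formed (products):
  S=O: 16 × 528 = 8448
  Σ(formed) = 8448 kJ
ΔH = Σ(broken) − Σ(formed) = 6088 − 8448 = −2360 kJ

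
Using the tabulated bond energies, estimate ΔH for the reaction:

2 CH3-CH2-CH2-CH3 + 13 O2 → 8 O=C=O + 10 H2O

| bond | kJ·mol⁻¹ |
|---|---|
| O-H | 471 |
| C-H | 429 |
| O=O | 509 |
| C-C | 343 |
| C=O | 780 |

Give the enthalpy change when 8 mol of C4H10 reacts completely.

Bonds broken (reactants):
  C-C: 6 × 343 = 2058
  C-H: 20 × 429 = 8580
  O=O: 13 × 509 = 6617
  Σ(broken) = 17255 kJ
Bonds formed (products):
  C=O: 16 × 780 = 12480
  O-H: 20 × 471 = 9420
  Σ(formed) = 21900 kJ
ΔH = Σ(broken) − Σ(formed) = 17255 − 21900 = −4645 kJ
For 4× the reaction as written: 4 × (−4645) = −18580 kJ

ΔH = −18580 kJ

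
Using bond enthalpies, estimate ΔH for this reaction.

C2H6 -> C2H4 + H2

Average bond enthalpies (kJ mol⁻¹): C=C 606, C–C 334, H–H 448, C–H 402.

Bonds broken (reactants):
  C–C: 1 × 334 = 334
  C–H: 6 × 402 = 2412
  Σ(broken) = 2746 kJ
Bonds formed (products):
  C–H: 4 × 402 = 1608
  C=C: 1 × 606 = 606
  H–H: 1 × 448 = 448
  Σ(formed) = 2662 kJ
ΔH = Σ(broken) − Σ(formed) = 2746 − 2662 = +84 kJ

ΔH ≈ +84 kJ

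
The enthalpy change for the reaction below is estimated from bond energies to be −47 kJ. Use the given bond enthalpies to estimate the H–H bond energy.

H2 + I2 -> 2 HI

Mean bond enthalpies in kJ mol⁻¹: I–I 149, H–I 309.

D(H–H) ≈ 422 kJ/mol

Let D be the H–H bond energy.
Σ(broken) = 1×D + 1×149 = 149 + D
Σ(formed) = 2×309 = 618
ΔH = Σ(broken) − Σ(formed) = (149 + D) − (618) = −469 + D
Setting this equal to −47 kJ gives D = 422 kJ/mol.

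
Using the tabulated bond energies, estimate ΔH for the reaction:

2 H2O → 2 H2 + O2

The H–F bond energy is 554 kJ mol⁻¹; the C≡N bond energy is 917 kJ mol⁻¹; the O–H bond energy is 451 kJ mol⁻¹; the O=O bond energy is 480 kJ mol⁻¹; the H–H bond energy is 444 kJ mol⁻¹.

Bonds broken (reactants):
  O–H: 4 × 451 = 1804
  Σ(broken) = 1804 kJ
Bonds formed (products):
  H–H: 2 × 444 = 888
  O=O: 1 × 480 = 480
  Σ(formed) = 1368 kJ
ΔH = Σ(broken) − Σ(formed) = 1804 − 1368 = +436 kJ

ΔH ≈ +436 kJ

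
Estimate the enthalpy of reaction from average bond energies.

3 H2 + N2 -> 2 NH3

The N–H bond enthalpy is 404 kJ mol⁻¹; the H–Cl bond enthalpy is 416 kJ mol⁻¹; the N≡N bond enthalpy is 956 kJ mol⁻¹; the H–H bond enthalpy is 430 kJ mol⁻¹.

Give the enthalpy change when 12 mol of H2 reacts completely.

ΔH = −712 kJ

Bonds broken (reactants):
  H–H: 3 × 430 = 1290
  N≡N: 1 × 956 = 956
  Σ(broken) = 2246 kJ
Bonds formed (products):
  N–H: 6 × 404 = 2424
  Σ(formed) = 2424 kJ
ΔH = Σ(broken) − Σ(formed) = 2246 − 2424 = −178 kJ
For 4× the reaction as written: 4 × (−178) = −712 kJ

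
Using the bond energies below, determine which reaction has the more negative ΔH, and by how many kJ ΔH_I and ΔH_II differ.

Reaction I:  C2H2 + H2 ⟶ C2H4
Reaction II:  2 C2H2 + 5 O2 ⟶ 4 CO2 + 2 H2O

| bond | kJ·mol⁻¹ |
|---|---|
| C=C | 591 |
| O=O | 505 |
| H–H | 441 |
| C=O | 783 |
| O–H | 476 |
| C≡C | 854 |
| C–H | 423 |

Reaction I:
  Bonds broken (reactants):
    C≡C: 1 × 854 = 854
    C–H: 2 × 423 = 846
    H–H: 1 × 441 = 441
    Σ(broken) = 2141 kJ
  Bonds formed (products):
    C–H: 4 × 423 = 1692
    C=C: 1 × 591 = 591
    Σ(formed) = 2283 kJ
  ΔH_I = 2141 − 2283 = −142 kJ
Reaction II:
  Bonds broken (reactants):
    C≡C: 2 × 854 = 1708
    C–H: 4 × 423 = 1692
    O=O: 5 × 505 = 2525
    Σ(broken) = 5925 kJ
  Bonds formed (products):
    C=O: 8 × 783 = 6264
    O–H: 4 × 476 = 1904
    Σ(formed) = 8168 kJ
  ΔH_II = 5925 − 8168 = −2243 kJ
ΔH_I − ΔH_II = +2101 kJ, so reaction II has the more negative ΔH; |ΔH_I − ΔH_II| = 2101 kJ.

Reaction II, by 2101 kJ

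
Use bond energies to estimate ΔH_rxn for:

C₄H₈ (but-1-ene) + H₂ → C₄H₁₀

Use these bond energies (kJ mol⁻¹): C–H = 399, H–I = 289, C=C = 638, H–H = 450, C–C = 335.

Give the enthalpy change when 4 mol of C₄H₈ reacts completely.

Bonds broken (reactants):
  C–C: 2 × 335 = 670
  C–H: 8 × 399 = 3192
  C=C: 1 × 638 = 638
  H–H: 1 × 450 = 450
  Σ(broken) = 4950 kJ
Bonds formed (products):
  C–C: 3 × 335 = 1005
  C–H: 10 × 399 = 3990
  Σ(formed) = 4995 kJ
ΔH = Σ(broken) − Σ(formed) = 4950 − 4995 = −45 kJ
For 4× the reaction as written: 4 × (−45) = −180 kJ

ΔH = −180 kJ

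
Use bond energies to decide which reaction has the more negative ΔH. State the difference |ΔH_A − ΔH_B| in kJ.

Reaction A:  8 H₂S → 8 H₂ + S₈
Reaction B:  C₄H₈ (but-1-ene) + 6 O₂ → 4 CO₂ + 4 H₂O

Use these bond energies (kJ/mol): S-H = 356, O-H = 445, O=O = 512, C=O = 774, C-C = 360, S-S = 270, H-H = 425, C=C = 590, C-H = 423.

Reaction B, by 2122 kJ

Reaction A:
  Bonds broken (reactants):
    S-H: 16 × 356 = 5696
    Σ(broken) = 5696 kJ
  Bonds formed (products):
    H-H: 8 × 425 = 3400
    S-S: 8 × 270 = 2160
    Σ(formed) = 5560 kJ
  ΔH_A = 5696 − 5560 = +136 kJ
Reaction B:
  Bonds broken (reactants):
    C-C: 2 × 360 = 720
    C-H: 8 × 423 = 3384
    C=C: 1 × 590 = 590
    O=O: 6 × 512 = 3072
    Σ(broken) = 7766 kJ
  Bonds formed (products):
    C=O: 8 × 774 = 6192
    O-H: 8 × 445 = 3560
    Σ(formed) = 9752 kJ
  ΔH_B = 7766 − 9752 = −1986 kJ
ΔH_A − ΔH_B = +2122 kJ, so reaction B has the more negative ΔH; |ΔH_A − ΔH_B| = 2122 kJ.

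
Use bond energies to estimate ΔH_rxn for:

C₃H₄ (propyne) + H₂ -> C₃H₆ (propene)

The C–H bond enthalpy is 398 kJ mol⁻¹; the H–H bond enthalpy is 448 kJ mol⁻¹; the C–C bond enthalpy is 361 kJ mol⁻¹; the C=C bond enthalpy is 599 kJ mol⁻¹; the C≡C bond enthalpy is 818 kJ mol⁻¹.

Bonds broken (reactants):
  C≡C: 1 × 818 = 818
  C–C: 1 × 361 = 361
  C–H: 4 × 398 = 1592
  H–H: 1 × 448 = 448
  Σ(broken) = 3219 kJ
Bonds formed (products):
  C–C: 1 × 361 = 361
  C–H: 6 × 398 = 2388
  C=C: 1 × 599 = 599
  Σ(formed) = 3348 kJ
ΔH = Σ(broken) − Σ(formed) = 3219 − 3348 = −129 kJ

ΔH ≈ −129 kJ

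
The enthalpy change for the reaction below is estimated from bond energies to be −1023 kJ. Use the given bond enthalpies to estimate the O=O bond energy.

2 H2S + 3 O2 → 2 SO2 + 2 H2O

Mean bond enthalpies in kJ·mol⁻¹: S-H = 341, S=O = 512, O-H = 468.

Let D be the O=O bond energy.
Σ(broken) = 3×D + 4×341 = 1364 + 3D
Σ(formed) = 4×468 + 4×512 = 3920
ΔH = Σ(broken) − Σ(formed) = (1364 + 3D) − (3920) = −2556 + 3D
Setting this equal to −1023 kJ gives 3D = 1533, so D = 511 kJ/mol.

D(O=O) ≈ 511 kJ/mol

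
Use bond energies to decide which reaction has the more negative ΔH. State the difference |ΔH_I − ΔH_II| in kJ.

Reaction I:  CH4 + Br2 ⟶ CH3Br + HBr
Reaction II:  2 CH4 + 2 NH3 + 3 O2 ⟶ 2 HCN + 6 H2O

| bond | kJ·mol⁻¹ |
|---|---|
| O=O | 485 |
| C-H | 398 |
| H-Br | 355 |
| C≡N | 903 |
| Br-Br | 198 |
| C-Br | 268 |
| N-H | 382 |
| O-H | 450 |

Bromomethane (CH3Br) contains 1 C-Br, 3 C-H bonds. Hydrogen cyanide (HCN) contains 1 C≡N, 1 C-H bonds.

Reaction II, by 1044 kJ

Reaction I:
  Bonds broken (reactants):
    Br-Br: 1 × 198 = 198
    C-H: 4 × 398 = 1592
    Σ(broken) = 1790 kJ
  Bonds formed (products):
    C-Br: 1 × 268 = 268
    C-H: 3 × 398 = 1194
    H-Br: 1 × 355 = 355
    Σ(formed) = 1817 kJ
  ΔH_I = 1790 − 1817 = −27 kJ
Reaction II:
  Bonds broken (reactants):
    C-H: 8 × 398 = 3184
    N-H: 6 × 382 = 2292
    O=O: 3 × 485 = 1455
    Σ(broken) = 6931 kJ
  Bonds formed (products):
    C≡N: 2 × 903 = 1806
    C-H: 2 × 398 = 796
    O-H: 12 × 450 = 5400
    Σ(formed) = 8002 kJ
  ΔH_II = 6931 − 8002 = −1071 kJ
ΔH_I − ΔH_II = +1044 kJ, so reaction II has the more negative ΔH; |ΔH_I − ΔH_II| = 1044 kJ.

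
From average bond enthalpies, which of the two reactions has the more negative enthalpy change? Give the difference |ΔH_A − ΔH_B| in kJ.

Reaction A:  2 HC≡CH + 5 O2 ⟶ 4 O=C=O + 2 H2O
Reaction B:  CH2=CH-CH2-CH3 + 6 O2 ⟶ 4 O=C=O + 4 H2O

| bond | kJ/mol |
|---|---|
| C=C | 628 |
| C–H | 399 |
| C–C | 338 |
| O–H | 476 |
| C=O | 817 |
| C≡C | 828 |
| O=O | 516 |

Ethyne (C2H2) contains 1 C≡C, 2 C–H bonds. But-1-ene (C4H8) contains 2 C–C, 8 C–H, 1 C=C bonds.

Reaction A:
  Bonds broken (reactants):
    C≡C: 2 × 828 = 1656
    C–H: 4 × 399 = 1596
    O=O: 5 × 516 = 2580
    Σ(broken) = 5832 kJ
  Bonds formed (products):
    C=O: 8 × 817 = 6536
    O–H: 4 × 476 = 1904
    Σ(formed) = 8440 kJ
  ΔH_A = 5832 − 8440 = −2608 kJ
Reaction B:
  Bonds broken (reactants):
    C–C: 2 × 338 = 676
    C–H: 8 × 399 = 3192
    C=C: 1 × 628 = 628
    O=O: 6 × 516 = 3096
    Σ(broken) = 7592 kJ
  Bonds formed (products):
    C=O: 8 × 817 = 6536
    O–H: 8 × 476 = 3808
    Σ(formed) = 10344 kJ
  ΔH_B = 7592 − 10344 = −2752 kJ
ΔH_A − ΔH_B = +144 kJ, so reaction B has the more negative ΔH; |ΔH_A − ΔH_B| = 144 kJ.

Reaction B, by 144 kJ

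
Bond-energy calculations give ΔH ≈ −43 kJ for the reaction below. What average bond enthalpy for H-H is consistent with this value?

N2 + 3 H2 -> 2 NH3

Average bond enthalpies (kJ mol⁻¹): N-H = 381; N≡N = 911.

D(H-H) ≈ 444 kJ/mol

Let D be the H-H bond energy.
Σ(broken) = 3×D + 1×911 = 911 + 3D
Σ(formed) = 6×381 = 2286
ΔH = Σ(broken) − Σ(formed) = (911 + 3D) − (2286) = −1375 + 3D
Setting this equal to −43 kJ gives 3D = 1332, so D = 444 kJ/mol.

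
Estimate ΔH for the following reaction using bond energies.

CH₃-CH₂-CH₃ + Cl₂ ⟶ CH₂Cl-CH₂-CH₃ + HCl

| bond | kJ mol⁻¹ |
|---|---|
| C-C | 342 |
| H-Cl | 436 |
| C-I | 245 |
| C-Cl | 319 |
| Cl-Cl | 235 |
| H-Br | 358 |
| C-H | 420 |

Bonds broken (reactants):
  C-C: 2 × 342 = 684
  C-H: 8 × 420 = 3360
  Cl-Cl: 1 × 235 = 235
  Σ(broken) = 4279 kJ
Bonds formed (products):
  C-C: 2 × 342 = 684
  C-Cl: 1 × 319 = 319
  C-H: 7 × 420 = 2940
  H-Cl: 1 × 436 = 436
  Σ(formed) = 4379 kJ
ΔH = Σ(broken) − Σ(formed) = 4279 − 4379 = −100 kJ

ΔH ≈ −100 kJ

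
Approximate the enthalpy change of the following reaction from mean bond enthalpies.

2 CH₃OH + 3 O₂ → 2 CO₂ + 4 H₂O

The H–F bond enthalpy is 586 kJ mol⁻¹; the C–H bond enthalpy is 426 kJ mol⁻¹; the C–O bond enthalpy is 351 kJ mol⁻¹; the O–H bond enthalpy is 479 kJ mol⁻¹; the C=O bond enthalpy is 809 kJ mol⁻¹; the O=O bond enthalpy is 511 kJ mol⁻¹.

Bonds broken (reactants):
  C–H: 6 × 426 = 2556
  C–O: 2 × 351 = 702
  O–H: 2 × 479 = 958
  O=O: 3 × 511 = 1533
  Σ(broken) = 5749 kJ
Bonds formed (products):
  C=O: 4 × 809 = 3236
  O–H: 8 × 479 = 3832
  Σ(formed) = 7068 kJ
ΔH = Σ(broken) − Σ(formed) = 5749 − 7068 = −1319 kJ

ΔH ≈ −1319 kJ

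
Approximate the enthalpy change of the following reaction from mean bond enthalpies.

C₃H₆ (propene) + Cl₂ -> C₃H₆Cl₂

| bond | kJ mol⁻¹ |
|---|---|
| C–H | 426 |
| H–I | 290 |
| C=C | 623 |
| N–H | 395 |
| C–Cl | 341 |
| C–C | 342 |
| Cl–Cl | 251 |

Bonds broken (reactants):
  C–C: 1 × 342 = 342
  C–H: 6 × 426 = 2556
  C=C: 1 × 623 = 623
  Cl–Cl: 1 × 251 = 251
  Σ(broken) = 3772 kJ
Bonds formed (products):
  C–C: 2 × 342 = 684
  C–Cl: 2 × 341 = 682
  C–H: 6 × 426 = 2556
  Σ(formed) = 3922 kJ
ΔH = Σ(broken) − Σ(formed) = 3772 − 3922 = −150 kJ

ΔH ≈ −150 kJ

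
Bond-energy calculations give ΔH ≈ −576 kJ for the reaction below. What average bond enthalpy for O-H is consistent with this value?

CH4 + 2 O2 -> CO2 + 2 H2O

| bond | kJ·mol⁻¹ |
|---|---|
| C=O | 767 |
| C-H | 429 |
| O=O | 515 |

D(O-H) ≈ 447 kJ/mol

Let D be the O-H bond energy.
Σ(broken) = 4×429 + 2×515 = 2746
Σ(formed) = 2×767 + 4×D = 1534 + 4D
ΔH = Σ(broken) − Σ(formed) = (2746) − (1534 + 4D) = +1212 − 4D
Setting this equal to −576 kJ gives 4D = 1788, so D = 447 kJ/mol.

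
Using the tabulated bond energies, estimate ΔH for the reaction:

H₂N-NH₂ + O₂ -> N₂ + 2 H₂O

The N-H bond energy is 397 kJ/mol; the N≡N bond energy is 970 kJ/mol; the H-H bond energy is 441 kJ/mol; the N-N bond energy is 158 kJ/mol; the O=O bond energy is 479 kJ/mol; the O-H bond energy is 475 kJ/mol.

ΔH ≈ −645 kJ

Bonds broken (reactants):
  N-H: 4 × 397 = 1588
  N-N: 1 × 158 = 158
  O=O: 1 × 479 = 479
  Σ(broken) = 2225 kJ
Bonds formed (products):
  N≡N: 1 × 970 = 970
  O-H: 4 × 475 = 1900
  Σ(formed) = 2870 kJ
ΔH = Σ(broken) − Σ(formed) = 2225 − 2870 = −645 kJ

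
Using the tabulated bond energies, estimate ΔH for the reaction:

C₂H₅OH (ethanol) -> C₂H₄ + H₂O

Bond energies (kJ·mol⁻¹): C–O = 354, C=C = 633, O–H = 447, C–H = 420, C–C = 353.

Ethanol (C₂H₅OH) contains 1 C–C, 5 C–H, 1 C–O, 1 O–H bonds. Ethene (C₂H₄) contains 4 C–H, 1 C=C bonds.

Bonds broken (reactants):
  C–C: 1 × 353 = 353
  C–H: 5 × 420 = 2100
  C–O: 1 × 354 = 354
  O–H: 1 × 447 = 447
  Σ(broken) = 3254 kJ
Bonds formed (products):
  C–H: 4 × 420 = 1680
  C=C: 1 × 633 = 633
  O–H: 2 × 447 = 894
  Σ(formed) = 3207 kJ
ΔH = Σ(broken) − Σ(formed) = 3254 − 3207 = +47 kJ

ΔH ≈ +47 kJ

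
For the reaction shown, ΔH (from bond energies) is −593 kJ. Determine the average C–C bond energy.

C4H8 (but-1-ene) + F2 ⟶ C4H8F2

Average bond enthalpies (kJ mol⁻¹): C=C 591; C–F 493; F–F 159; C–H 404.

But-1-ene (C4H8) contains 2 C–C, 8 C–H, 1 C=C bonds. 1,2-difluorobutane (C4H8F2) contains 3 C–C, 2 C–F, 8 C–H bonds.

D(C–C) ≈ 357 kJ/mol

Let D be the C–C bond energy.
Σ(broken) = 2×D + 8×404 + 1×591 + 1×159 = 3982 + 2D
Σ(formed) = 3×D + 2×493 + 8×404 = 4218 + 3D
ΔH = Σ(broken) − Σ(formed) = (3982 + 2D) − (4218 + 3D) = −236 − D
Setting this equal to −593 kJ gives D = 357 kJ/mol.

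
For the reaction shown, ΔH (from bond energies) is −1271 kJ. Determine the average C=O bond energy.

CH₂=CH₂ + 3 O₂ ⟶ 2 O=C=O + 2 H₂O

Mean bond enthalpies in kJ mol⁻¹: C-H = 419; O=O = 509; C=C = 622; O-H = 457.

Let D be the C=O bond energy.
Σ(broken) = 4×419 + 1×622 + 3×509 = 3825
Σ(formed) = 4×D + 4×457 = 1828 + 4D
ΔH = Σ(broken) − Σ(formed) = (3825) − (1828 + 4D) = +1997 − 4D
Setting this equal to −1271 kJ gives 4D = 3268, so D = 817 kJ/mol.

D(C=O) ≈ 817 kJ/mol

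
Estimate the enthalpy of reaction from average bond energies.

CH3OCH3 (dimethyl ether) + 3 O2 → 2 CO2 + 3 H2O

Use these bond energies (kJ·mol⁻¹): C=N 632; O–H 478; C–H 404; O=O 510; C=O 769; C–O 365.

ΔH ≈ −1260 kJ

Bonds broken (reactants):
  C–H: 6 × 404 = 2424
  C–O: 2 × 365 = 730
  O=O: 3 × 510 = 1530
  Σ(broken) = 4684 kJ
Bonds formed (products):
  C=O: 4 × 769 = 3076
  O–H: 6 × 478 = 2868
  Σ(formed) = 5944 kJ
ΔH = Σ(broken) − Σ(formed) = 4684 − 5944 = −1260 kJ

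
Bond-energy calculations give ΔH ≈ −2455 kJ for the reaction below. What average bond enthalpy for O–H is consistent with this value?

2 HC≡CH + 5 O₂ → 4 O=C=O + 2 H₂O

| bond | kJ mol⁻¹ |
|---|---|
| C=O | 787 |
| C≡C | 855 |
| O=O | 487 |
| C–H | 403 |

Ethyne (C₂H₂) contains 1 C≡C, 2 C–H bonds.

Let D be the O–H bond energy.
Σ(broken) = 2×855 + 4×403 + 5×487 = 5757
Σ(formed) = 8×787 + 4×D = 6296 + 4D
ΔH = Σ(broken) − Σ(formed) = (5757) − (6296 + 4D) = −539 − 4D
Setting this equal to −2455 kJ gives 4D = 1916, so D = 479 kJ/mol.

D(O–H) ≈ 479 kJ/mol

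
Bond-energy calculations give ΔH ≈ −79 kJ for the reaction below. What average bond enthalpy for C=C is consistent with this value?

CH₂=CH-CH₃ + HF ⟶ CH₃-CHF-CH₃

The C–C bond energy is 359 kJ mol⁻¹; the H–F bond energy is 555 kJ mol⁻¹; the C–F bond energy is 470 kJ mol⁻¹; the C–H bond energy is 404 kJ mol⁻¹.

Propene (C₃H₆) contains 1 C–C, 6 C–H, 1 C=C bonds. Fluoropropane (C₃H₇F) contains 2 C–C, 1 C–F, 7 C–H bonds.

Let D be the C=C bond energy.
Σ(broken) = 1×359 + 6×404 + 1×D + 1×555 = 3338 + D
Σ(formed) = 2×359 + 1×470 + 7×404 = 4016
ΔH = Σ(broken) − Σ(formed) = (3338 + D) − (4016) = −678 + D
Setting this equal to −79 kJ gives D = 599 kJ/mol.

D(C=C) ≈ 599 kJ/mol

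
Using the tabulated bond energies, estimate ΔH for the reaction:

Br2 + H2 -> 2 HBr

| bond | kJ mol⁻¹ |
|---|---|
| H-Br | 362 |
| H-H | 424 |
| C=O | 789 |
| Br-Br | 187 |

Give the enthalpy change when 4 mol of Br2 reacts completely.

ΔH = −452 kJ

Bonds broken (reactants):
  Br-Br: 1 × 187 = 187
  H-H: 1 × 424 = 424
  Σ(broken) = 611 kJ
Bonds formed (products):
  H-Br: 2 × 362 = 724
  Σ(formed) = 724 kJ
ΔH = Σ(broken) − Σ(formed) = 611 − 724 = −113 kJ
For 4× the reaction as written: 4 × (−113) = −452 kJ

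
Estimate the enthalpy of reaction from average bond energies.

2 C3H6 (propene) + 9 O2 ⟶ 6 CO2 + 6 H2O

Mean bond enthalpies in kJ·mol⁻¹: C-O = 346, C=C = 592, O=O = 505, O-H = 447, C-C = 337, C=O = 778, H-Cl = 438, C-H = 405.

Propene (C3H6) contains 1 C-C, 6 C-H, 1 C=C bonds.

Bonds broken (reactants):
  C-C: 2 × 337 = 674
  C-H: 12 × 405 = 4860
  C=C: 2 × 592 = 1184
  O=O: 9 × 505 = 4545
  Σ(broken) = 11263 kJ
Bonds formed (products):
  C=O: 12 × 778 = 9336
  O-H: 12 × 447 = 5364
  Σ(formed) = 14700 kJ
ΔH = Σ(broken) − Σ(formed) = 11263 − 14700 = −3437 kJ

ΔH ≈ −3437 kJ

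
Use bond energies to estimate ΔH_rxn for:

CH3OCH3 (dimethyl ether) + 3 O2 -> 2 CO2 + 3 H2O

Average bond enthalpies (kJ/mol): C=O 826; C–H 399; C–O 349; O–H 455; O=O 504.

Bonds broken (reactants):
  C–H: 6 × 399 = 2394
  C–O: 2 × 349 = 698
  O=O: 3 × 504 = 1512
  Σ(broken) = 4604 kJ
Bonds formed (products):
  C=O: 4 × 826 = 3304
  O–H: 6 × 455 = 2730
  Σ(formed) = 6034 kJ
ΔH = Σ(broken) − Σ(formed) = 4604 − 6034 = −1430 kJ

ΔH ≈ −1430 kJ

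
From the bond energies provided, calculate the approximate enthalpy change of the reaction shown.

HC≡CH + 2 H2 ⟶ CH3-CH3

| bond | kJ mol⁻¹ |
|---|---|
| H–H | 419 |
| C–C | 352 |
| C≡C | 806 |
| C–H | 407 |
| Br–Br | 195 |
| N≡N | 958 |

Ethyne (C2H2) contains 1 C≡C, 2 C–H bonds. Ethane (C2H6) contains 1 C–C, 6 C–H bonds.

Bonds broken (reactants):
  C≡C: 1 × 806 = 806
  C–H: 2 × 407 = 814
  H–H: 2 × 419 = 838
  Σ(broken) = 2458 kJ
Bonds formed (products):
  C–C: 1 × 352 = 352
  C–H: 6 × 407 = 2442
  Σ(formed) = 2794 kJ
ΔH = Σ(broken) − Σ(formed) = 2458 − 2794 = −336 kJ

ΔH ≈ −336 kJ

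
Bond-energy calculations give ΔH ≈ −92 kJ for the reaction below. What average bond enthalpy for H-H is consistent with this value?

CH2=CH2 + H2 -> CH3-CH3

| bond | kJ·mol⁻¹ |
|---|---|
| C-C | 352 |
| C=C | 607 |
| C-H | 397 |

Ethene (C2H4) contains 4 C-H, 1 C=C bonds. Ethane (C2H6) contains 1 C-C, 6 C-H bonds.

D(H-H) ≈ 447 kJ/mol

Let D be the H-H bond energy.
Σ(broken) = 4×397 + 1×607 + 1×D = 2195 + D
Σ(formed) = 1×352 + 6×397 = 2734
ΔH = Σ(broken) − Σ(formed) = (2195 + D) − (2734) = −539 + D
Setting this equal to −92 kJ gives D = 447 kJ/mol.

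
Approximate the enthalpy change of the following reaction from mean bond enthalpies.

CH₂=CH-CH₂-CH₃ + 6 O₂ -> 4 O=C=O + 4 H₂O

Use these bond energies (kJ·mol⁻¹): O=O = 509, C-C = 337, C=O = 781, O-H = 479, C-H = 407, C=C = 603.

Bonds broken (reactants):
  C-C: 2 × 337 = 674
  C-H: 8 × 407 = 3256
  C=C: 1 × 603 = 603
  O=O: 6 × 509 = 3054
  Σ(broken) = 7587 kJ
Bonds formed (products):
  C=O: 8 × 781 = 6248
  O-H: 8 × 479 = 3832
  Σ(formed) = 10080 kJ
ΔH = Σ(broken) − Σ(formed) = 7587 − 10080 = −2493 kJ

ΔH ≈ −2493 kJ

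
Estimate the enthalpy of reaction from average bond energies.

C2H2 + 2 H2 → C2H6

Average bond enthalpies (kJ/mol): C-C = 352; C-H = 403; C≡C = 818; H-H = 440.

Bonds broken (reactants):
  C≡C: 1 × 818 = 818
  C-H: 2 × 403 = 806
  H-H: 2 × 440 = 880
  Σ(broken) = 2504 kJ
Bonds formed (products):
  C-C: 1 × 352 = 352
  C-H: 6 × 403 = 2418
  Σ(formed) = 2770 kJ
ΔH = Σ(broken) − Σ(formed) = 2504 − 2770 = −266 kJ

ΔH ≈ −266 kJ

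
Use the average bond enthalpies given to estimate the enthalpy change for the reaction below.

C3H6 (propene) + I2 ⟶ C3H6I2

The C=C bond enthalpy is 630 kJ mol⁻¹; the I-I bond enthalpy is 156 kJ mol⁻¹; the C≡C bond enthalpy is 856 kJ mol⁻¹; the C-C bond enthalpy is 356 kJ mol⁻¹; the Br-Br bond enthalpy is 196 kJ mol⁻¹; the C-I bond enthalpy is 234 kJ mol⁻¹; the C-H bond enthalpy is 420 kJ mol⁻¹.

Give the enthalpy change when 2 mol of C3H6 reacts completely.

Bonds broken (reactants):
  C-C: 1 × 356 = 356
  C-H: 6 × 420 = 2520
  C=C: 1 × 630 = 630
  I-I: 1 × 156 = 156
  Σ(broken) = 3662 kJ
Bonds formed (products):
  C-C: 2 × 356 = 712
  C-H: 6 × 420 = 2520
  C-I: 2 × 234 = 468
  Σ(formed) = 3700 kJ
ΔH = Σ(broken) − Σ(formed) = 3662 − 3700 = −38 kJ
For 2× the reaction as written: 2 × (−38) = −76 kJ

ΔH = −76 kJ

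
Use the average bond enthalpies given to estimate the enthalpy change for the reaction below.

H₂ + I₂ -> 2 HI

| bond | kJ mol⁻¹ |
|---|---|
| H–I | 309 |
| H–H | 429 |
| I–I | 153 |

ΔH ≈ −36 kJ

Bonds broken (reactants):
  H–H: 1 × 429 = 429
  I–I: 1 × 153 = 153
  Σ(broken) = 582 kJ
Bonds formed (products):
  H–I: 2 × 309 = 618
  Σ(formed) = 618 kJ
ΔH = Σ(broken) − Σ(formed) = 582 − 618 = −36 kJ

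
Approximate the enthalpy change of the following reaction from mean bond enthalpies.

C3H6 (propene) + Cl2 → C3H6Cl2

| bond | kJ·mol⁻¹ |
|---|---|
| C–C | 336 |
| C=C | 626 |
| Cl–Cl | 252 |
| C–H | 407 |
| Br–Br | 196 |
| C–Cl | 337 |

ΔH ≈ −132 kJ

Bonds broken (reactants):
  C–C: 1 × 336 = 336
  C–H: 6 × 407 = 2442
  C=C: 1 × 626 = 626
  Cl–Cl: 1 × 252 = 252
  Σ(broken) = 3656 kJ
Bonds formed (products):
  C–C: 2 × 336 = 672
  C–Cl: 2 × 337 = 674
  C–H: 6 × 407 = 2442
  Σ(formed) = 3788 kJ
ΔH = Σ(broken) − Σ(formed) = 3656 − 3788 = −132 kJ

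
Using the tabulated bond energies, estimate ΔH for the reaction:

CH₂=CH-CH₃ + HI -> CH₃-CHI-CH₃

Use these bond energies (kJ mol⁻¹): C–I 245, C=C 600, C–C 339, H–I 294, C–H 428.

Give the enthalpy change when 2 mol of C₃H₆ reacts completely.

ΔH = −236 kJ

Bonds broken (reactants):
  C–C: 1 × 339 = 339
  C–H: 6 × 428 = 2568
  C=C: 1 × 600 = 600
  H–I: 1 × 294 = 294
  Σ(broken) = 3801 kJ
Bonds formed (products):
  C–C: 2 × 339 = 678
  C–H: 7 × 428 = 2996
  C–I: 1 × 245 = 245
  Σ(formed) = 3919 kJ
ΔH = Σ(broken) − Σ(formed) = 3801 − 3919 = −118 kJ
For 2× the reaction as written: 2 × (−118) = −236 kJ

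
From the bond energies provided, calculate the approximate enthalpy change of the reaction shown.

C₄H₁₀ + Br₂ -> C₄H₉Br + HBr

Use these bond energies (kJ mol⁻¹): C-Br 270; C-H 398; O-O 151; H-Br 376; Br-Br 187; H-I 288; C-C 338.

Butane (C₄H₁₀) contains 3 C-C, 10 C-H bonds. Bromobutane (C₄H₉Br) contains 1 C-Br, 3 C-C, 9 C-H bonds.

Bonds broken (reactants):
  Br-Br: 1 × 187 = 187
  C-C: 3 × 338 = 1014
  C-H: 10 × 398 = 3980
  Σ(broken) = 5181 kJ
Bonds formed (products):
  C-Br: 1 × 270 = 270
  C-C: 3 × 338 = 1014
  C-H: 9 × 398 = 3582
  H-Br: 1 × 376 = 376
  Σ(formed) = 5242 kJ
ΔH = Σ(broken) − Σ(formed) = 5181 − 5242 = −61 kJ

ΔH ≈ −61 kJ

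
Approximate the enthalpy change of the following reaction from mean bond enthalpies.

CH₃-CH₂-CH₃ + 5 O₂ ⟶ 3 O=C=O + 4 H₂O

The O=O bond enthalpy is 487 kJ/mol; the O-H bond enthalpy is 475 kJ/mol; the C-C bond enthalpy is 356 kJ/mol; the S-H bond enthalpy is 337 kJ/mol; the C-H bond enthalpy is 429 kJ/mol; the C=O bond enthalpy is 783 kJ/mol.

ΔH ≈ −1919 kJ

Bonds broken (reactants):
  C-C: 2 × 356 = 712
  C-H: 8 × 429 = 3432
  O=O: 5 × 487 = 2435
  Σ(broken) = 6579 kJ
Bonds formed (products):
  C=O: 6 × 783 = 4698
  O-H: 8 × 475 = 3800
  Σ(formed) = 8498 kJ
ΔH = Σ(broken) − Σ(formed) = 6579 − 8498 = −1919 kJ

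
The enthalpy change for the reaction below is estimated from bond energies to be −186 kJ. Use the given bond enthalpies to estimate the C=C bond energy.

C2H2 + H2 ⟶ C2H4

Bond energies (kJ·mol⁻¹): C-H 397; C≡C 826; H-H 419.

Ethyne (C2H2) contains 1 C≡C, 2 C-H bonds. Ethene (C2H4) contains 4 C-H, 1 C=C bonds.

D(C=C) ≈ 637 kJ/mol

Let D be the C=C bond energy.
Σ(broken) = 1×826 + 2×397 + 1×419 = 2039
Σ(formed) = 4×397 + 1×D = 1588 + D
ΔH = Σ(broken) − Σ(formed) = (2039) − (1588 + D) = +451 − D
Setting this equal to −186 kJ gives D = 637 kJ/mol.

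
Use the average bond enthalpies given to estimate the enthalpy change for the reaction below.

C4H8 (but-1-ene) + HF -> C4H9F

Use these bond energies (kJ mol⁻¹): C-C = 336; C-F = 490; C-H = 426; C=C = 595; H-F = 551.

Bonds broken (reactants):
  C-C: 2 × 336 = 672
  C-H: 8 × 426 = 3408
  C=C: 1 × 595 = 595
  H-F: 1 × 551 = 551
  Σ(broken) = 5226 kJ
Bonds formed (products):
  C-C: 3 × 336 = 1008
  C-F: 1 × 490 = 490
  C-H: 9 × 426 = 3834
  Σ(formed) = 5332 kJ
ΔH = Σ(broken) − Σ(formed) = 5226 − 5332 = −106 kJ

ΔH ≈ −106 kJ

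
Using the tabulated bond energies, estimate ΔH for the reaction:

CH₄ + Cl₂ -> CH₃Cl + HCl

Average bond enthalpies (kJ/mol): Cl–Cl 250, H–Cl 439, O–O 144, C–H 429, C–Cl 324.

Bonds broken (reactants):
  C–H: 4 × 429 = 1716
  Cl–Cl: 1 × 250 = 250
  Σ(broken) = 1966 kJ
Bonds formed (products):
  C–Cl: 1 × 324 = 324
  C–H: 3 × 429 = 1287
  H–Cl: 1 × 439 = 439
  Σ(formed) = 2050 kJ
ΔH = Σ(broken) − Σ(formed) = 1966 − 2050 = −84 kJ

ΔH ≈ −84 kJ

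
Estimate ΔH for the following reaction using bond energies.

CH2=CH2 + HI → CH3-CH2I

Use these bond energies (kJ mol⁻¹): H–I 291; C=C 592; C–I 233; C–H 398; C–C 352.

Bonds broken (reactants):
  C–H: 4 × 398 = 1592
  C=C: 1 × 592 = 592
  H–I: 1 × 291 = 291
  Σ(broken) = 2475 kJ
Bonds formed (products):
  C–C: 1 × 352 = 352
  C–H: 5 × 398 = 1990
  C–I: 1 × 233 = 233
  Σ(formed) = 2575 kJ
ΔH = Σ(broken) − Σ(formed) = 2475 − 2575 = −100 kJ

ΔH ≈ −100 kJ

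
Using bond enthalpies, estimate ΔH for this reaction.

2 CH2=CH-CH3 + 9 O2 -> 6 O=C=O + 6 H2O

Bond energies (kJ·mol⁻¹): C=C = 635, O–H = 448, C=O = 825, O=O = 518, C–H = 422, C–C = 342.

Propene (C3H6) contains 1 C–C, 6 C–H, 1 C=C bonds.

Bonds broken (reactants):
  C–C: 2 × 342 = 684
  C–H: 12 × 422 = 5064
  C=C: 2 × 635 = 1270
  O=O: 9 × 518 = 4662
  Σ(broken) = 11680 kJ
Bonds formed (products):
  C=O: 12 × 825 = 9900
  O–H: 12 × 448 = 5376
  Σ(formed) = 15276 kJ
ΔH = Σ(broken) − Σ(formed) = 11680 − 15276 = −3596 kJ

ΔH ≈ −3596 kJ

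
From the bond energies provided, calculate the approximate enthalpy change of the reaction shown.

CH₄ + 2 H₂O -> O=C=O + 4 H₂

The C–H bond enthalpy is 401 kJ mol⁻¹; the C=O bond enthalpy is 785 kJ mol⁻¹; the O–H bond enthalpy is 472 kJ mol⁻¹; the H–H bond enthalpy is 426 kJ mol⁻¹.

Bonds broken (reactants):
  C–H: 4 × 401 = 1604
  O–H: 4 × 472 = 1888
  Σ(broken) = 3492 kJ
Bonds formed (products):
  C=O: 2 × 785 = 1570
  H–H: 4 × 426 = 1704
  Σ(formed) = 3274 kJ
ΔH = Σ(broken) − Σ(formed) = 3492 − 3274 = +218 kJ

ΔH ≈ +218 kJ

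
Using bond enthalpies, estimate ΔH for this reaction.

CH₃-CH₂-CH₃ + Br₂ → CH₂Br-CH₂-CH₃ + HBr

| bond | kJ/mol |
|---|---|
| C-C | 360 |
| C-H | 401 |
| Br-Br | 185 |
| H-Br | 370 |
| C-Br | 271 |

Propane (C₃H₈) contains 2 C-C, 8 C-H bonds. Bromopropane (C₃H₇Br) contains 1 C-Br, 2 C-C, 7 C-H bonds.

ΔH ≈ −55 kJ

Bonds broken (reactants):
  Br-Br: 1 × 185 = 185
  C-C: 2 × 360 = 720
  C-H: 8 × 401 = 3208
  Σ(broken) = 4113 kJ
Bonds formed (products):
  C-Br: 1 × 271 = 271
  C-C: 2 × 360 = 720
  C-H: 7 × 401 = 2807
  H-Br: 1 × 370 = 370
  Σ(formed) = 4168 kJ
ΔH = Σ(broken) − Σ(formed) = 4113 − 4168 = −55 kJ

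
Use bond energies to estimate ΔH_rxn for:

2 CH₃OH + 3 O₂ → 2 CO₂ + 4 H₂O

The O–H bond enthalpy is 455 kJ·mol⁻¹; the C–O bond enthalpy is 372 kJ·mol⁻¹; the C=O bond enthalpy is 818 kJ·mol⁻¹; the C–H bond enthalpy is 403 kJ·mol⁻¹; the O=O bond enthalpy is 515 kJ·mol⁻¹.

Bonds broken (reactants):
  C–H: 6 × 403 = 2418
  C–O: 2 × 372 = 744
  O–H: 2 × 455 = 910
  O=O: 3 × 515 = 1545
  Σ(broken) = 5617 kJ
Bonds formed (products):
  C=O: 4 × 818 = 3272
  O–H: 8 × 455 = 3640
  Σ(formed) = 6912 kJ
ΔH = Σ(broken) − Σ(formed) = 5617 − 6912 = −1295 kJ

ΔH ≈ −1295 kJ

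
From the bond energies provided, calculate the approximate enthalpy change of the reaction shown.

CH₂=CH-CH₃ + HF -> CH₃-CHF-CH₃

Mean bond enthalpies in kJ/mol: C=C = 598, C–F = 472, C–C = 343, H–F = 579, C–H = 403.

ΔH ≈ −41 kJ

Bonds broken (reactants):
  C–C: 1 × 343 = 343
  C–H: 6 × 403 = 2418
  C=C: 1 × 598 = 598
  H–F: 1 × 579 = 579
  Σ(broken) = 3938 kJ
Bonds formed (products):
  C–C: 2 × 343 = 686
  C–F: 1 × 472 = 472
  C–H: 7 × 403 = 2821
  Σ(formed) = 3979 kJ
ΔH = Σ(broken) − Σ(formed) = 3938 − 3979 = −41 kJ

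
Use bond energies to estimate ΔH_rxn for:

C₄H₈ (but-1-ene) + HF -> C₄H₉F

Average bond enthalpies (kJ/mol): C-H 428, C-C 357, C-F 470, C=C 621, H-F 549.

Bonds broken (reactants):
  C-C: 2 × 357 = 714
  C-H: 8 × 428 = 3424
  C=C: 1 × 621 = 621
  H-F: 1 × 549 = 549
  Σ(broken) = 5308 kJ
Bonds formed (products):
  C-C: 3 × 357 = 1071
  C-F: 1 × 470 = 470
  C-H: 9 × 428 = 3852
  Σ(formed) = 5393 kJ
ΔH = Σ(broken) − Σ(formed) = 5308 − 5393 = −85 kJ

ΔH ≈ −85 kJ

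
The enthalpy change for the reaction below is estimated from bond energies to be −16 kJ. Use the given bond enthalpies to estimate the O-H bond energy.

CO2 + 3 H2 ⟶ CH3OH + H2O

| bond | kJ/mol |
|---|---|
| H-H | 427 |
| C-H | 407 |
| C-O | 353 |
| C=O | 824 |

D(O-H) ≈ 457 kJ/mol

Let D be the O-H bond energy.
Σ(broken) = 2×824 + 3×427 = 2929
Σ(formed) = 3×407 + 1×353 + 3×D = 1574 + 3D
ΔH = Σ(broken) − Σ(formed) = (2929) − (1574 + 3D) = +1355 − 3D
Setting this equal to −16 kJ gives 3D = 1371, so D = 457 kJ/mol.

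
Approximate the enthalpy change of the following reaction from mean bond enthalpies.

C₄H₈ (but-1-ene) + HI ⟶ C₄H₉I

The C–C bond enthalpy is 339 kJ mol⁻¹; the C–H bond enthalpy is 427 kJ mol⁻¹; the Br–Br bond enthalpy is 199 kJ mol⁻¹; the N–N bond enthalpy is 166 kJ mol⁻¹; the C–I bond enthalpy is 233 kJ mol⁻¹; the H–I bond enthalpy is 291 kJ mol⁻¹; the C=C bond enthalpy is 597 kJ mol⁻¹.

ΔH ≈ −111 kJ

Bonds broken (reactants):
  C–C: 2 × 339 = 678
  C–H: 8 × 427 = 3416
  C=C: 1 × 597 = 597
  H–I: 1 × 291 = 291
  Σ(broken) = 4982 kJ
Bonds formed (products):
  C–C: 3 × 339 = 1017
  C–H: 9 × 427 = 3843
  C–I: 1 × 233 = 233
  Σ(formed) = 5093 kJ
ΔH = Σ(broken) − Σ(formed) = 4982 − 5093 = −111 kJ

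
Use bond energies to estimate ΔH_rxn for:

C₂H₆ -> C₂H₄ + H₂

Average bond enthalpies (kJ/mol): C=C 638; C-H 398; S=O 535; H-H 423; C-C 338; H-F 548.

ΔH ≈ +73 kJ

Bonds broken (reactants):
  C-C: 1 × 338 = 338
  C-H: 6 × 398 = 2388
  Σ(broken) = 2726 kJ
Bonds formed (products):
  C-H: 4 × 398 = 1592
  C=C: 1 × 638 = 638
  H-H: 1 × 423 = 423
  Σ(formed) = 2653 kJ
ΔH = Σ(broken) − Σ(formed) = 2726 − 2653 = +73 kJ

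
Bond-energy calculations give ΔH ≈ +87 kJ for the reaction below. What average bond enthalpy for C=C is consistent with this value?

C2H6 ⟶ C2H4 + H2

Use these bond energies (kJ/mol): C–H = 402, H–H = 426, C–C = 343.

D(C=C) ≈ 634 kJ/mol

Let D be the C=C bond energy.
Σ(broken) = 1×343 + 6×402 = 2755
Σ(formed) = 4×402 + 1×D + 1×426 = 2034 + D
ΔH = Σ(broken) − Σ(formed) = (2755) − (2034 + D) = +721 − D
Setting this equal to +87 kJ gives D = 634 kJ/mol.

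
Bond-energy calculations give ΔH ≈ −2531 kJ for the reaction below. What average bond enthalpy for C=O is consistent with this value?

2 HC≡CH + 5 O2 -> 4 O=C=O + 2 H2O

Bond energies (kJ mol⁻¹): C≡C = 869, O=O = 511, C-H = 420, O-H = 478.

Let D be the C=O bond energy.
Σ(broken) = 2×869 + 4×420 + 5×511 = 5973
Σ(formed) = 8×D + 4×478 = 1912 + 8D
ΔH = Σ(broken) − Σ(formed) = (5973) − (1912 + 8D) = +4061 − 8D
Setting this equal to −2531 kJ gives 8D = 6592, so D = 824 kJ/mol.

D(C=O) ≈ 824 kJ/mol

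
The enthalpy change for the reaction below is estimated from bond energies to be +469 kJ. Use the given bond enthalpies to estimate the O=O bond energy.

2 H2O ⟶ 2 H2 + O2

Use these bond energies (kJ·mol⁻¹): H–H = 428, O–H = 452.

Let D be the O=O bond energy.
Σ(broken) = 4×452 = 1808
Σ(formed) = 2×428 + 1×D = 856 + D
ΔH = Σ(broken) − Σ(formed) = (1808) − (856 + D) = +952 − D
Setting this equal to +469 kJ gives D = 483 kJ/mol.

D(O=O) ≈ 483 kJ/mol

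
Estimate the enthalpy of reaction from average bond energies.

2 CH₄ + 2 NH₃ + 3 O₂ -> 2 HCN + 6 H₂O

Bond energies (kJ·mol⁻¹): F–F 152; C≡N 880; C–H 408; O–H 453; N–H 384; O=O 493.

Bonds broken (reactants):
  C–H: 8 × 408 = 3264
  N–H: 6 × 384 = 2304
  O=O: 3 × 493 = 1479
  Σ(broken) = 7047 kJ
Bonds formed (products):
  C≡N: 2 × 880 = 1760
  C–H: 2 × 408 = 816
  O–H: 12 × 453 = 5436
  Σ(formed) = 8012 kJ
ΔH = Σ(broken) − Σ(formed) = 7047 − 8012 = −965 kJ

ΔH ≈ −965 kJ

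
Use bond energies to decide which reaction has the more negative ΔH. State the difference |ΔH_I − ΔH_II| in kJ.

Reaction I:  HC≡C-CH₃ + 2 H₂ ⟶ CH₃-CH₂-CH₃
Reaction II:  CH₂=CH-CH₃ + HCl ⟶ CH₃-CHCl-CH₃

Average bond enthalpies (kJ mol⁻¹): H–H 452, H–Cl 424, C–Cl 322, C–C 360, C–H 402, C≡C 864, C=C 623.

Reaction I:
  Bonds broken (reactants):
    C≡C: 1 × 864 = 864
    C–C: 1 × 360 = 360
    C–H: 4 × 402 = 1608
    H–H: 2 × 452 = 904
    Σ(broken) = 3736 kJ
  Bonds formed (products):
    C–C: 2 × 360 = 720
    C–H: 8 × 402 = 3216
    Σ(formed) = 3936 kJ
  ΔH_I = 3736 − 3936 = −200 kJ
Reaction II:
  Bonds broken (reactants):
    C–C: 1 × 360 = 360
    C–H: 6 × 402 = 2412
    C=C: 1 × 623 = 623
    H–Cl: 1 × 424 = 424
    Σ(broken) = 3819 kJ
  Bonds formed (products):
    C–C: 2 × 360 = 720
    C–Cl: 1 × 322 = 322
    C–H: 7 × 402 = 2814
    Σ(formed) = 3856 kJ
  ΔH_II = 3819 − 3856 = −37 kJ
ΔH_I − ΔH_II = −163 kJ, so reaction I has the more negative ΔH; |ΔH_I − ΔH_II| = 163 kJ.

Reaction I, by 163 kJ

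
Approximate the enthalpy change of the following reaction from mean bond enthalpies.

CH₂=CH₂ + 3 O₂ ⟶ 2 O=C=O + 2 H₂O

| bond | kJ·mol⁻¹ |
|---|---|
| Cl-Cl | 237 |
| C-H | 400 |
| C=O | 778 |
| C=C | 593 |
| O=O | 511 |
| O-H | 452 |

Bonds broken (reactants):
  C-H: 4 × 400 = 1600
  C=C: 1 × 593 = 593
  O=O: 3 × 511 = 1533
  Σ(broken) = 3726 kJ
Bonds formed (products):
  C=O: 4 × 778 = 3112
  O-H: 4 × 452 = 1808
  Σ(formed) = 4920 kJ
ΔH = Σ(broken) − Σ(formed) = 3726 − 4920 = −1194 kJ

ΔH ≈ −1194 kJ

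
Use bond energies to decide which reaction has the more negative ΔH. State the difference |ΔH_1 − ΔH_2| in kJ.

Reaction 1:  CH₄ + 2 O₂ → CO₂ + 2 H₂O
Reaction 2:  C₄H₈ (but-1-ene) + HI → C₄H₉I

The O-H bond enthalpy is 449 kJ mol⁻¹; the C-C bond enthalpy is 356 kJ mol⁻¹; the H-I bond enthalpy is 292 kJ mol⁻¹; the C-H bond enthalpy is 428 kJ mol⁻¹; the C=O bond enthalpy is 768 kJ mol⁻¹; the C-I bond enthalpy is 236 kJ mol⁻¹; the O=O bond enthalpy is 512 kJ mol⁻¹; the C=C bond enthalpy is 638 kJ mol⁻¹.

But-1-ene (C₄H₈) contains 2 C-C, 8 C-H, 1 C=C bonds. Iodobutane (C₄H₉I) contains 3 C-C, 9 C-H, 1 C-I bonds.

Reaction 1:
  Bonds broken (reactants):
    C-H: 4 × 428 = 1712
    O=O: 2 × 512 = 1024
    Σ(broken) = 2736 kJ
  Bonds formed (products):
    C=O: 2 × 768 = 1536
    O-H: 4 × 449 = 1796
    Σ(formed) = 3332 kJ
  ΔH_1 = 2736 − 3332 = −596 kJ
Reaction 2:
  Bonds broken (reactants):
    C-C: 2 × 356 = 712
    C-H: 8 × 428 = 3424
    C=C: 1 × 638 = 638
    H-I: 1 × 292 = 292
    Σ(broken) = 5066 kJ
  Bonds formed (products):
    C-C: 3 × 356 = 1068
    C-H: 9 × 428 = 3852
    C-I: 1 × 236 = 236
    Σ(formed) = 5156 kJ
  ΔH_2 = 5066 − 5156 = −90 kJ
ΔH_1 − ΔH_2 = −506 kJ, so reaction 1 has the more negative ΔH; |ΔH_1 − ΔH_2| = 506 kJ.

Reaction 1, by 506 kJ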